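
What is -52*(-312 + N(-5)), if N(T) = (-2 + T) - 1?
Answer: 16640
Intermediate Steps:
N(T) = -3 + T
-52*(-312 + N(-5)) = -52*(-312 + (-3 - 5)) = -52*(-312 - 8) = -52*(-320) = 16640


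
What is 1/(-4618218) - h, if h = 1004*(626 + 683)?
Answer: -6069428351449/4618218 ≈ -1.3142e+6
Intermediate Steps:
h = 1314236 (h = 1004*1309 = 1314236)
1/(-4618218) - h = 1/(-4618218) - 1*1314236 = -1/4618218 - 1314236 = -6069428351449/4618218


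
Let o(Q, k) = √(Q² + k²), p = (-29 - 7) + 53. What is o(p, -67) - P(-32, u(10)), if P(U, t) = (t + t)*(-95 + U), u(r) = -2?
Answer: -508 + √4778 ≈ -438.88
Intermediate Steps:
P(U, t) = 2*t*(-95 + U) (P(U, t) = (2*t)*(-95 + U) = 2*t*(-95 + U))
p = 17 (p = -36 + 53 = 17)
o(p, -67) - P(-32, u(10)) = √(17² + (-67)²) - 2*(-2)*(-95 - 32) = √(289 + 4489) - 2*(-2)*(-127) = √4778 - 1*508 = √4778 - 508 = -508 + √4778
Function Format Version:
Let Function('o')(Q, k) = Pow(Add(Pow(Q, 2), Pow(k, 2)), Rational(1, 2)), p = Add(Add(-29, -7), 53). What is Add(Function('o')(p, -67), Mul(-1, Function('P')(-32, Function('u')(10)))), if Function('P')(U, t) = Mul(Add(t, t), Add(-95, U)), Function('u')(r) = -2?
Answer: Add(-508, Pow(4778, Rational(1, 2))) ≈ -438.88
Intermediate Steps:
Function('P')(U, t) = Mul(2, t, Add(-95, U)) (Function('P')(U, t) = Mul(Mul(2, t), Add(-95, U)) = Mul(2, t, Add(-95, U)))
p = 17 (p = Add(-36, 53) = 17)
Add(Function('o')(p, -67), Mul(-1, Function('P')(-32, Function('u')(10)))) = Add(Pow(Add(Pow(17, 2), Pow(-67, 2)), Rational(1, 2)), Mul(-1, Mul(2, -2, Add(-95, -32)))) = Add(Pow(Add(289, 4489), Rational(1, 2)), Mul(-1, Mul(2, -2, -127))) = Add(Pow(4778, Rational(1, 2)), Mul(-1, 508)) = Add(Pow(4778, Rational(1, 2)), -508) = Add(-508, Pow(4778, Rational(1, 2)))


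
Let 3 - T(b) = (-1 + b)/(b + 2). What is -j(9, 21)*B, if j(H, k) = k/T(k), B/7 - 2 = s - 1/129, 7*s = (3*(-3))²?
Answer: -281704/301 ≈ -935.89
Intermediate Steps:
T(b) = 3 - (-1 + b)/(2 + b) (T(b) = 3 - (-1 + b)/(b + 2) = 3 - (-1 + b)/(2 + b))
s = 81/7 (s = (3*(-3))²/7 = (⅐)*(-9)² = (⅐)*81 = 81/7 ≈ 11.571)
B = 12248/129 (B = 14 + 7*(81/7 - 1/129) = 14 + 7*(10442/903) = 14 + 10442/129 = 12248/129 ≈ 94.946)
j(H, k) = k*(2 + k)/(7 + 2*k) (j(H, k) = k/(((7 + 2*k)/(2 + k))) = k*((2 + k)/(7 + 2*k)) = k*(2 + k)/(7 + 2*k))
-j(9, 21)*B = -21*(2 + 21)/(7 + 2*21)*12248/129 = -21*23/(7 + 42)*12248/129 = -21*23/49*12248/129 = -21*(1/49)*23*12248/129 = -69*12248/(7*129) = -1*281704/301 = -281704/301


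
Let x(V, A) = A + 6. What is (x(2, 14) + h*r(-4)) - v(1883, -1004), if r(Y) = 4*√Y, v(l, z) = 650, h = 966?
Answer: -630 + 7728*I ≈ -630.0 + 7728.0*I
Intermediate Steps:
x(V, A) = 6 + A
(x(2, 14) + h*r(-4)) - v(1883, -1004) = ((6 + 14) + 966*(4*√(-4))) - 1*650 = (20 + 966*(4*(2*I))) - 650 = (20 + 966*(8*I)) - 650 = (20 + 7728*I) - 650 = -630 + 7728*I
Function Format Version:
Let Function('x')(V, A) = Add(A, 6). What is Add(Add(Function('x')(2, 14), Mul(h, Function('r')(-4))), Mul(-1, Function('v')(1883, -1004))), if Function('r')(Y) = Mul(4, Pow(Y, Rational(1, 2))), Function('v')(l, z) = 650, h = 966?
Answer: Add(-630, Mul(7728, I)) ≈ Add(-630.00, Mul(7728.0, I))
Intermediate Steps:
Function('x')(V, A) = Add(6, A)
Add(Add(Function('x')(2, 14), Mul(h, Function('r')(-4))), Mul(-1, Function('v')(1883, -1004))) = Add(Add(Add(6, 14), Mul(966, Mul(4, Pow(-4, Rational(1, 2))))), Mul(-1, 650)) = Add(Add(20, Mul(966, Mul(4, Mul(2, I)))), -650) = Add(Add(20, Mul(966, Mul(8, I))), -650) = Add(Add(20, Mul(7728, I)), -650) = Add(-630, Mul(7728, I))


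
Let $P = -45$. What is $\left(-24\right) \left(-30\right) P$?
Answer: $-32400$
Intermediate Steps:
$\left(-24\right) \left(-30\right) P = \left(-24\right) \left(-30\right) \left(-45\right) = 720 \left(-45\right) = -32400$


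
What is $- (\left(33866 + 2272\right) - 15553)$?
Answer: $-20585$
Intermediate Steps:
$- (\left(33866 + 2272\right) - 15553) = - (36138 - 15553) = \left(-1\right) 20585 = -20585$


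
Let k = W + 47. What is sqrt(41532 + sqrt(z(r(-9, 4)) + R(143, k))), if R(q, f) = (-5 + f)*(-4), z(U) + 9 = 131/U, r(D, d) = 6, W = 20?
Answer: sqrt(1495152 + 6*I*sqrt(8466))/6 ≈ 203.79 + 0.037624*I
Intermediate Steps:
k = 67 (k = 20 + 47 = 67)
z(U) = -9 + 131/U
R(q, f) = 20 - 4*f
sqrt(41532 + sqrt(z(r(-9, 4)) + R(143, k))) = sqrt(41532 + sqrt((-9 + 131/6) + (20 - 4*67))) = sqrt(41532 + sqrt((-9 + 131*(1/6)) + (20 - 268))) = sqrt(41532 + sqrt((-9 + 131/6) - 248)) = sqrt(41532 + sqrt(77/6 - 248)) = sqrt(41532 + sqrt(-1411/6)) = sqrt(41532 + I*sqrt(8466)/6)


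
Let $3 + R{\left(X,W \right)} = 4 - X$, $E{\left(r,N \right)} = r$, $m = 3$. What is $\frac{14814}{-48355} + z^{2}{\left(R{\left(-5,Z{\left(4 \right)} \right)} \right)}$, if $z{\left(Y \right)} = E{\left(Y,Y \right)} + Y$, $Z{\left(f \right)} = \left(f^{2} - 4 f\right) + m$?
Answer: $\frac{6948306}{48355} \approx 143.69$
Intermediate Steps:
$Z{\left(f \right)} = 3 + f^{2} - 4 f$ ($Z{\left(f \right)} = \left(f^{2} - 4 f\right) + 3 = 3 + f^{2} - 4 f$)
$R{\left(X,W \right)} = 1 - X$ ($R{\left(X,W \right)} = -3 - \left(-4 + X\right) = 1 - X$)
$z{\left(Y \right)} = 2 Y$ ($z{\left(Y \right)} = Y + Y = 2 Y$)
$\frac{14814}{-48355} + z^{2}{\left(R{\left(-5,Z{\left(4 \right)} \right)} \right)} = \frac{14814}{-48355} + \left(2 \left(1 - -5\right)\right)^{2} = 14814 \left(- \frac{1}{48355}\right) + \left(2 \left(1 + 5\right)\right)^{2} = - \frac{14814}{48355} + \left(2 \cdot 6\right)^{2} = - \frac{14814}{48355} + 12^{2} = - \frac{14814}{48355} + 144 = \frac{6948306}{48355}$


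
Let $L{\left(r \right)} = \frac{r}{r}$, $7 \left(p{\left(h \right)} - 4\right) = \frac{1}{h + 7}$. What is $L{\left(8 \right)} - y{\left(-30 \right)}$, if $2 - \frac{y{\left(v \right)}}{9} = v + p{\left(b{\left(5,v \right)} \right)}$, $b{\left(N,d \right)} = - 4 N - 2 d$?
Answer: $- \frac{82570}{329} \approx -250.97$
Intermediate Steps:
$p{\left(h \right)} = 4 + \frac{1}{7 \left(7 + h\right)}$ ($p{\left(h \right)} = 4 + \frac{1}{7 \left(h + 7\right)} = 4 + \frac{1}{7 \left(7 + h\right)}$)
$L{\left(r \right)} = 1$
$y{\left(v \right)} = 18 - 9 v - \frac{9 \left(-363 - 56 v\right)}{7 \left(-13 - 2 v\right)}$ ($y{\left(v \right)} = 18 - 9 \left(v + \frac{197 + 28 \left(\left(-4\right) 5 - 2 v\right)}{7 \left(7 - \left(20 + 2 v\right)\right)}\right) = 18 - 9 \left(v + \frac{197 + 28 \left(-20 - 2 v\right)}{7 \left(7 - \left(20 + 2 v\right)\right)}\right) = 18 - 9 \left(v + \frac{197 - \left(560 + 56 v\right)}{7 \left(-13 - 2 v\right)}\right) = 18 - 9 \left(v + \frac{-363 - 56 v}{7 \left(-13 - 2 v\right)}\right) = 18 - \left(9 v + \frac{9 \left(-363 - 56 v\right)}{7 \left(-13 - 2 v\right)}\right) = 18 - 9 v - \frac{9 \left(-363 - 56 v\right)}{7 \left(-13 - 2 v\right)}$)
$L{\left(8 \right)} - y{\left(-30 \right)} = 1 - \frac{9 \left(-181 - -3570 - 14 \left(-30\right)^{2}\right)}{7 \left(13 + 2 \left(-30\right)\right)} = 1 - \frac{9 \left(-181 + 3570 - 12600\right)}{7 \left(13 - 60\right)} = 1 - \frac{9 \left(-181 + 3570 - 12600\right)}{7 \left(-47\right)} = 1 - \frac{9}{7} \left(- \frac{1}{47}\right) \left(-9211\right) = 1 - \frac{82899}{329} = - \frac{82570}{329}$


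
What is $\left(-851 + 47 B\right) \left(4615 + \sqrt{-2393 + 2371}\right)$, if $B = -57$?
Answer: $-16290950 - 3530 i \sqrt{22} \approx -1.6291 \cdot 10^{7} - 16557.0 i$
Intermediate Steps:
$\left(-851 + 47 B\right) \left(4615 + \sqrt{-2393 + 2371}\right) = \left(-851 + 47 \left(-57\right)\right) \left(4615 + \sqrt{-2393 + 2371}\right) = \left(-851 - 2679\right) \left(4615 + \sqrt{-22}\right) = - 3530 \left(4615 + i \sqrt{22}\right) = -16290950 - 3530 i \sqrt{22}$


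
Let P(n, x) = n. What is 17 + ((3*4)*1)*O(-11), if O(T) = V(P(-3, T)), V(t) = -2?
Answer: -7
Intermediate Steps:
O(T) = -2
17 + ((3*4)*1)*O(-11) = 17 + ((3*4)*1)*(-2) = 17 + (12*1)*(-2) = 17 + 12*(-2) = 17 - 24 = -7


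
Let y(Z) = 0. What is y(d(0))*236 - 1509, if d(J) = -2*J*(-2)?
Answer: -1509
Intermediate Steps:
d(J) = 4*J
y(d(0))*236 - 1509 = 0*236 - 1509 = 0 - 1509 = -1509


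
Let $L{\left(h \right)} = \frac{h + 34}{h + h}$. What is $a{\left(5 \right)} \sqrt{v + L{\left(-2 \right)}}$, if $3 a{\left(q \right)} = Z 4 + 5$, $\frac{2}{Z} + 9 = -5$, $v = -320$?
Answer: $\frac{62 i \sqrt{82}}{21} \approx 26.735 i$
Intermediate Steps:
$L{\left(h \right)} = \frac{34 + h}{2 h}$
$Z = - \frac{1}{7}$ ($Z = \frac{2}{-9 - 5} = \frac{2}{-14} = 2 \left(- \frac{1}{14}\right) = - \frac{1}{7} \approx -0.14286$)
$a{\left(q \right)} = \frac{31}{21}$ ($a{\left(q \right)} = \frac{\left(- \frac{1}{7}\right) 4 + 5}{3} = \frac{- \frac{4}{7} + 5}{3} = \frac{1}{3} \cdot \frac{31}{7} = \frac{31}{21}$)
$a{\left(5 \right)} \sqrt{v + L{\left(-2 \right)}} = \frac{31 \sqrt{-320 + \frac{34 - 2}{2 \left(-2\right)}}}{21} = \frac{31 \sqrt{-320 + \frac{1}{2} \left(- \frac{1}{2}\right) 32}}{21} = \frac{31 \sqrt{-320 - 8}}{21} = \frac{31 \sqrt{-328}}{21} = \frac{31 \cdot 2 i \sqrt{82}}{21} = \frac{62 i \sqrt{82}}{21}$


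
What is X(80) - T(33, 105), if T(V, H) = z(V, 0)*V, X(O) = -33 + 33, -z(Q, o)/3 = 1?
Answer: 99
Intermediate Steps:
z(Q, o) = -3 (z(Q, o) = -3*1 = -3)
X(O) = 0
T(V, H) = -3*V
X(80) - T(33, 105) = 0 - (-3)*33 = 0 - 1*(-99) = 0 + 99 = 99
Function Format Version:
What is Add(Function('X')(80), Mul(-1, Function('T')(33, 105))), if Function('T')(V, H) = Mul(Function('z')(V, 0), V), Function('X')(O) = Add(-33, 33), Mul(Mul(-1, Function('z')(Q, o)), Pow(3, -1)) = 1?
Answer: 99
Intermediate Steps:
Function('z')(Q, o) = -3 (Function('z')(Q, o) = Mul(-3, 1) = -3)
Function('X')(O) = 0
Function('T')(V, H) = Mul(-3, V)
Add(Function('X')(80), Mul(-1, Function('T')(33, 105))) = Add(0, Mul(-1, Mul(-3, 33))) = Add(0, Mul(-1, -99)) = Add(0, 99) = 99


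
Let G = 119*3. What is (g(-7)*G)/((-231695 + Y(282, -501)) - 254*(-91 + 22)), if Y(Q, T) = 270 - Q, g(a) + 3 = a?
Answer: 3570/214181 ≈ 0.016668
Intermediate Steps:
g(a) = -3 + a
G = 357
(g(-7)*G)/((-231695 + Y(282, -501)) - 254*(-91 + 22)) = ((-3 - 7)*357)/((-231695 + (270 - 1*282)) - 254*(-91 + 22)) = (-10*357)/((-231695 + (270 - 282)) - 254*(-69)) = -3570/((-231695 - 12) + 17526) = -3570/(-231707 + 17526) = -3570/(-214181) = -3570*(-1/214181) = 3570/214181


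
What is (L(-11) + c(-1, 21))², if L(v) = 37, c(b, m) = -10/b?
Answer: 2209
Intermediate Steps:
(L(-11) + c(-1, 21))² = (37 - 10/(-1))² = (37 - 10*(-1))² = (37 + 10)² = 47² = 2209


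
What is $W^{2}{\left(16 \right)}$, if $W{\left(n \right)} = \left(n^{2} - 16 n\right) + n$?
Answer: $256$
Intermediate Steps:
$W{\left(n \right)} = n^{2} - 15 n$
$W^{2}{\left(16 \right)} = \left(16 \left(-15 + 16\right)\right)^{2} = \left(16 \cdot 1\right)^{2} = 16^{2} = 256$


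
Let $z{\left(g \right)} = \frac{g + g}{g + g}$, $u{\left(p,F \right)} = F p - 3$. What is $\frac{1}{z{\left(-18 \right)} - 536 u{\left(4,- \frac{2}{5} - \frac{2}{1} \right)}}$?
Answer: $\frac{5}{33773} \approx 0.00014805$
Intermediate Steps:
$u{\left(p,F \right)} = -3 + F p$
$z{\left(g \right)} = 1$ ($z{\left(g \right)} = \frac{2 g}{2 g} = 2 g \frac{1}{2 g} = 1$)
$\frac{1}{z{\left(-18 \right)} - 536 u{\left(4,- \frac{2}{5} - \frac{2}{1} \right)}} = \frac{1}{1 - 536 \left(-3 + \left(- \frac{2}{5} - \frac{2}{1}\right) 4\right)} = \frac{1}{1 - 536 \left(-3 + \left(\left(-2\right) \frac{1}{5} - 2\right) 4\right)} = \frac{1}{1 - 536 \left(-3 + \left(- \frac{2}{5} - 2\right) 4\right)} = \frac{1}{1 - 536 \left(-3 - \frac{48}{5}\right)} = \frac{1}{1 - - \frac{33768}{5}} = \frac{1}{1 + \frac{33768}{5}} = \frac{1}{\frac{33773}{5}} = \frac{5}{33773}$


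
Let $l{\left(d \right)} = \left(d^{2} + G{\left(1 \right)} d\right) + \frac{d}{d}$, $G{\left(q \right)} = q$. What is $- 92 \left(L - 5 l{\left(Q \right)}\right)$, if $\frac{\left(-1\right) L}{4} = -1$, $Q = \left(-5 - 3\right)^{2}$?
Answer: $1913692$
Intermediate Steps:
$Q = 64$ ($Q = \left(-8\right)^{2} = 64$)
$L = 4$ ($L = \left(-4\right) \left(-1\right) = 4$)
$l{\left(d \right)} = 1 + d + d^{2}$ ($l{\left(d \right)} = \left(d^{2} + 1 d\right) + \frac{d}{d} = \left(d^{2} + d\right) + 1 = \left(d + d^{2}\right) + 1 = 1 + d + d^{2}$)
$- 92 \left(L - 5 l{\left(Q \right)}\right) = - 92 \left(4 - 5 \left(1 + 64 + 64^{2}\right)\right) = - 92 \left(4 - 5 \left(1 + 64 + 4096\right)\right) = - 92 \left(4 - 20805\right) = \left(-92\right) \left(-20801\right) = 1913692$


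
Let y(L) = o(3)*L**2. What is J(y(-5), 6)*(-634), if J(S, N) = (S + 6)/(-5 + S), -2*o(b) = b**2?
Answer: -135042/235 ≈ -574.65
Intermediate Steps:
o(b) = -b**2/2
y(L) = -9*L**2/2 (y(L) = (-1/2*3**2)*L**2 = (-1/2*9)*L**2 = -9*L**2/2)
J(S, N) = (6 + S)/(-5 + S)
J(y(-5), 6)*(-634) = ((6 - 9/2*(-5)**2)/(-5 - 9/2*(-5)**2))*(-634) = ((6 - 9/2*25)/(-5 - 9/2*25))*(-634) = ((6 - 225/2)/(-5 - 225/2))*(-634) = (-213/2/(-235/2))*(-634) = -2/235*(-213/2)*(-634) = (213/235)*(-634) = -135042/235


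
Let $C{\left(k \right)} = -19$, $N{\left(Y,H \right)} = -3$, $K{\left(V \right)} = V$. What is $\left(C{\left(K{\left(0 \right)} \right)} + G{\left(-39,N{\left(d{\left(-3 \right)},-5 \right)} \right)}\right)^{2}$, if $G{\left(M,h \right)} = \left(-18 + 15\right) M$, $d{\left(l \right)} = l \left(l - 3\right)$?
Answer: $9604$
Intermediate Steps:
$d{\left(l \right)} = l \left(-3 + l\right)$
$G{\left(M,h \right)} = - 3 M$
$\left(C{\left(K{\left(0 \right)} \right)} + G{\left(-39,N{\left(d{\left(-3 \right)},-5 \right)} \right)}\right)^{2} = \left(-19 - -117\right)^{2} = \left(-19 + 117\right)^{2} = 98^{2} = 9604$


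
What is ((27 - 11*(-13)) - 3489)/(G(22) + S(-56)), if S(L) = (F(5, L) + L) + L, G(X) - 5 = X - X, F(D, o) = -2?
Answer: 3319/109 ≈ 30.450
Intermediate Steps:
G(X) = 5 (G(X) = 5 + (X - X) = 5 + 0 = 5)
S(L) = -2 + 2*L (S(L) = (-2 + L) + L = -2 + 2*L)
((27 - 11*(-13)) - 3489)/(G(22) + S(-56)) = ((27 - 11*(-13)) - 3489)/(5 + (-2 + 2*(-56))) = ((27 + 143) - 3489)/(5 + (-2 - 112)) = (170 - 3489)/(5 - 114) = -3319/(-109) = -3319*(-1/109) = 3319/109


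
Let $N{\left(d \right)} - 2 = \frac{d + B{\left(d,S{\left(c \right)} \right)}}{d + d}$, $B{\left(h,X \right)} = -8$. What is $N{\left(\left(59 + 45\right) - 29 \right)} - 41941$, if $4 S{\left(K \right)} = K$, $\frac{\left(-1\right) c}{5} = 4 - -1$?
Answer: $- \frac{6290783}{150} \approx -41939.0$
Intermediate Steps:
$c = -25$ ($c = - 5 \left(4 - -1\right) = - 5 \left(4 + 1\right) = \left(-5\right) 5 = -25$)
$S{\left(K \right)} = \frac{K}{4}$
$N{\left(d \right)} = 2 + \frac{-8 + d}{2 d}$ ($N{\left(d \right)} = 2 + \frac{d - 8}{d + d} = 2 + \frac{-8 + d}{2 d}$)
$N{\left(\left(59 + 45\right) - 29 \right)} - 41941 = \left(\frac{5}{2} - \frac{4}{\left(59 + 45\right) - 29}\right) - 41941 = \left(\frac{5}{2} - \frac{4}{104 - 29}\right) - 41941 = \left(\frac{5}{2} - \frac{4}{75}\right) - 41941 = \frac{367}{150} - 41941 = - \frac{6290783}{150}$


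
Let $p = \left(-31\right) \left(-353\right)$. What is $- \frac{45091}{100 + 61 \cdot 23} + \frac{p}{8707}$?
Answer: $- \frac{376160008}{13086621} \approx -28.744$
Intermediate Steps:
$p = 10943$
$- \frac{45091}{100 + 61 \cdot 23} + \frac{p}{8707} = - \frac{45091}{100 + 61 \cdot 23} + \frac{10943}{8707} = - \frac{45091}{100 + 1403} + 10943 \cdot \frac{1}{8707} = - \frac{45091}{1503} + \frac{10943}{8707} = - \frac{376160008}{13086621}$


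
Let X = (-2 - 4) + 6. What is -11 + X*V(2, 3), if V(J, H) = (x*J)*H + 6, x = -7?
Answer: -11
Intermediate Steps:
V(J, H) = 6 - 7*H*J (V(J, H) = (-7*J)*H + 6 = -7*H*J + 6 = 6 - 7*H*J)
X = 0 (X = -6 + 6 = 0)
-11 + X*V(2, 3) = -11 + 0*(6 - 7*3*2) = -11 + 0*(6 - 42) = -11 + 0*(-36) = -11 + 0 = -11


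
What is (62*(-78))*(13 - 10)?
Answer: -14508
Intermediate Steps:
(62*(-78))*(13 - 10) = -4836*3 = -14508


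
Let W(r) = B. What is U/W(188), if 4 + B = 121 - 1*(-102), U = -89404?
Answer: -89404/219 ≈ -408.24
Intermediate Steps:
B = 219 (B = -4 + (121 - 1*(-102)) = -4 + (121 + 102) = -4 + 223 = 219)
W(r) = 219
U/W(188) = -89404/219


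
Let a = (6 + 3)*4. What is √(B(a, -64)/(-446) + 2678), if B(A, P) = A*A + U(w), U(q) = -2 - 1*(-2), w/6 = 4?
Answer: √133029758/223 ≈ 51.721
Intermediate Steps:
w = 24 (w = 6*4 = 24)
U(q) = 0 (U(q) = -2 + 2 = 0)
a = 36 (a = 9*4 = 36)
B(A, P) = A² (B(A, P) = A*A + 0 = A² + 0 = A²)
√(B(a, -64)/(-446) + 2678) = √(36²/(-446) + 2678) = √(1296*(-1/446) + 2678) = √(-648/223 + 2678) = √(596546/223) = √133029758/223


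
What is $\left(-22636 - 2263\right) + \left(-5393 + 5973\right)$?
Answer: $-24319$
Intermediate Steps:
$\left(-22636 - 2263\right) + \left(-5393 + 5973\right) = -24899 + 580 = -24319$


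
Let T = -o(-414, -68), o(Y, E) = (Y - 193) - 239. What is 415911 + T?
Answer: 416757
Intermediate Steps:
o(Y, E) = -432 + Y (o(Y, E) = (-193 + Y) - 239 = -432 + Y)
T = 846 (T = -(-432 - 414) = -1*(-846) = 846)
415911 + T = 415911 + 846 = 416757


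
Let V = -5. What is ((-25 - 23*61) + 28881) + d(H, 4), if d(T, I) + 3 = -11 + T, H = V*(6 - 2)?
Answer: 27419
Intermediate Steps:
H = -20 (H = -5*(6 - 2) = -5*4 = -20)
d(T, I) = -14 + T (d(T, I) = -3 + (-11 + T) = -14 + T)
((-25 - 23*61) + 28881) + d(H, 4) = ((-25 - 23*61) + 28881) + (-14 - 20) = ((-25 - 1403) + 28881) - 34 = (-1428 + 28881) - 34 = 27453 - 34 = 27419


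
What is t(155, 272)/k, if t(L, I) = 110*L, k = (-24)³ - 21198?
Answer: -8525/17511 ≈ -0.48684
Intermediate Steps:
k = -35022 (k = -13824 - 21198 = -35022)
t(155, 272)/k = (110*155)/(-35022) = 17050*(-1/35022) = -8525/17511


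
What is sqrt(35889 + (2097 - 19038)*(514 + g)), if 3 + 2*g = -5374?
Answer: 3*sqrt(16388486)/2 ≈ 6072.4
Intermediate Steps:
g = -5377/2 (g = -3/2 + (1/2)*(-5374) = -3/2 - 2687 = -5377/2 ≈ -2688.5)
sqrt(35889 + (2097 - 19038)*(514 + g)) = sqrt(35889 + (2097 - 19038)*(514 - 5377/2)) = sqrt(35889 - 16941*(-4349/2)) = sqrt(35889 + 73676409/2) = sqrt(73748187/2) = 3*sqrt(16388486)/2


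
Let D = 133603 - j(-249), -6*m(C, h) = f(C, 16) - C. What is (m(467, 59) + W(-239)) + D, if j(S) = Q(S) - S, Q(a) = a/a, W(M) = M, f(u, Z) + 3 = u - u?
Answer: 399577/3 ≈ 1.3319e+5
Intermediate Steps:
f(u, Z) = -3 (f(u, Z) = -3 + (u - u) = -3 + 0 = -3)
m(C, h) = ½ + C/6 (m(C, h) = -(-3 - C)/6 = ½ + C/6)
Q(a) = 1
j(S) = 1 - S
D = 133353 (D = 133603 - (1 - 1*(-249)) = 133603 - (1 + 249) = 133603 - 1*250 = 133603 - 250 = 133353)
(m(467, 59) + W(-239)) + D = ((½ + (⅙)*467) - 239) + 133353 = ((½ + 467/6) - 239) + 133353 = (235/3 - 239) + 133353 = -482/3 + 133353 = 399577/3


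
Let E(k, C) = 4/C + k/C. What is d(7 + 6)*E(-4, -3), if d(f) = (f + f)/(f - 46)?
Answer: 0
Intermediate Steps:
d(f) = 2*f/(-46 + f) (d(f) = (2*f)/(-46 + f) = 2*f/(-46 + f))
d(7 + 6)*E(-4, -3) = (2*(7 + 6)/(-46 + (7 + 6)))*((4 - 4)/(-3)) = (2*13/(-46 + 13))*(-⅓*0) = (2*13/(-33))*0 = (2*13*(-1/33))*0 = -26/33*0 = 0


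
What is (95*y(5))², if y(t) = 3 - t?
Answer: 36100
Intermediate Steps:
(95*y(5))² = (95*(3 - 1*5))² = (95*(3 - 5))² = (95*(-2))² = (-190)² = 36100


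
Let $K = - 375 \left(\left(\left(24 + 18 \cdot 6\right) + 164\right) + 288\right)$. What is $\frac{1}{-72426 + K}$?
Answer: $- \frac{1}{291426} \approx -3.4314 \cdot 10^{-6}$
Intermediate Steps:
$K = -219000$ ($K = - 375 \left(\left(\left(24 + 108\right) + 164\right) + 288\right) = - 375 \left(\left(132 + 164\right) + 288\right) = - 375 \left(296 + 288\right) = \left(-375\right) 584 = -219000$)
$\frac{1}{-72426 + K} = \frac{1}{-72426 - 219000} = \frac{1}{-291426} = - \frac{1}{291426}$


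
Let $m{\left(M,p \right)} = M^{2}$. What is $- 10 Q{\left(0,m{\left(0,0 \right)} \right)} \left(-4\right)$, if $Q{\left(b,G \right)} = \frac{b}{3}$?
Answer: $0$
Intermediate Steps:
$Q{\left(b,G \right)} = \frac{b}{3}$ ($Q{\left(b,G \right)} = b \frac{1}{3} = \frac{b}{3}$)
$- 10 Q{\left(0,m{\left(0,0 \right)} \right)} \left(-4\right) = - 10 \cdot \frac{1}{3} \cdot 0 \left(-4\right) = \left(-10\right) 0 \left(-4\right) = 0 \left(-4\right) = 0$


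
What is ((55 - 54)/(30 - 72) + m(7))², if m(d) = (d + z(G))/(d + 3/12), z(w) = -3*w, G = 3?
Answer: 133225/1483524 ≈ 0.089803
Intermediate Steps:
m(d) = (-9 + d)/(¼ + d) (m(d) = (d - 3*3)/(d + 3/12) = (d - 9)/(d + 3*(1/12)) = (-9 + d)/(d + ¼) = (-9 + d)/(¼ + d))
((55 - 54)/(30 - 72) + m(7))² = ((55 - 54)/(30 - 72) + 4*(-9 + 7)/(1 + 4*7))² = (1/(-42) + 4*(-2)/(1 + 28))² = (1*(-1/42) + 4*(-2)/29)² = (-1/42 + 4*(1/29)*(-2))² = (-1/42 - 8/29)² = (-365/1218)² = 133225/1483524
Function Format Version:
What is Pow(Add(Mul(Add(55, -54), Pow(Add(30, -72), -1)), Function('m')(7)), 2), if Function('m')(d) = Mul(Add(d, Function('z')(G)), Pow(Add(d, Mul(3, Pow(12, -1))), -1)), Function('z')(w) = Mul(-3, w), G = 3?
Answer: Rational(133225, 1483524) ≈ 0.089803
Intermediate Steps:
Function('m')(d) = Mul(Pow(Add(Rational(1, 4), d), -1), Add(-9, d)) (Function('m')(d) = Mul(Add(d, Mul(-3, 3)), Pow(Add(d, Mul(3, Pow(12, -1))), -1)) = Mul(Add(d, -9), Pow(Add(d, Mul(3, Rational(1, 12))), -1)) = Mul(Add(-9, d), Pow(Add(d, Rational(1, 4)), -1)) = Mul(Add(-9, d), Pow(Add(Rational(1, 4), d), -1)) = Mul(Pow(Add(Rational(1, 4), d), -1), Add(-9, d)))
Pow(Add(Mul(Add(55, -54), Pow(Add(30, -72), -1)), Function('m')(7)), 2) = Pow(Add(Mul(Add(55, -54), Pow(Add(30, -72), -1)), Mul(4, Pow(Add(1, Mul(4, 7)), -1), Add(-9, 7))), 2) = Pow(Add(Mul(1, Pow(-42, -1)), Mul(4, Pow(Add(1, 28), -1), -2)), 2) = Pow(Add(Mul(1, Rational(-1, 42)), Mul(4, Pow(29, -1), -2)), 2) = Pow(Add(Rational(-1, 42), Mul(4, Rational(1, 29), -2)), 2) = Pow(Add(Rational(-1, 42), Rational(-8, 29)), 2) = Pow(Rational(-365, 1218), 2) = Rational(133225, 1483524)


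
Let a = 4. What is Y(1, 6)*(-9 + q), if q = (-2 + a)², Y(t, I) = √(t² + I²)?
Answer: -5*√37 ≈ -30.414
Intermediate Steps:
Y(t, I) = √(I² + t²)
q = 4 (q = (-2 + 4)² = 2² = 4)
Y(1, 6)*(-9 + q) = √(6² + 1²)*(-9 + 4) = √(36 + 1)*(-5) = √37*(-5) = -5*√37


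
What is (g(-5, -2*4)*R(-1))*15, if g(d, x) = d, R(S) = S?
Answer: 75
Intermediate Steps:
(g(-5, -2*4)*R(-1))*15 = -5*(-1)*15 = 5*15 = 75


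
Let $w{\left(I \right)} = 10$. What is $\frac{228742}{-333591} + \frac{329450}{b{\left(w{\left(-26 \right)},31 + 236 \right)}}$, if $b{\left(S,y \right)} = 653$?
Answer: $\frac{109752186424}{217834923} \approx 503.83$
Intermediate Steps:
$\frac{228742}{-333591} + \frac{329450}{b{\left(w{\left(-26 \right)},31 + 236 \right)}} = \frac{228742}{-333591} + \frac{329450}{653} = 228742 \left(- \frac{1}{333591}\right) + 329450 \cdot \frac{1}{653} = - \frac{228742}{333591} + \frac{329450}{653} = \frac{109752186424}{217834923}$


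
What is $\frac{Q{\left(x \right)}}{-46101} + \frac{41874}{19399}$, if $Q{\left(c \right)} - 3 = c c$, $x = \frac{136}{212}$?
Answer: $\frac{5422401166049}{2512126056891} \approx 2.1585$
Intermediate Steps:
$x = \frac{34}{53}$ ($x = 136 \cdot \frac{1}{212} = \frac{34}{53} \approx 0.64151$)
$Q{\left(c \right)} = 3 + c^{2}$ ($Q{\left(c \right)} = 3 + c c = 3 + c^{2}$)
$\frac{Q{\left(x \right)}}{-46101} + \frac{41874}{19399} = \frac{3 + \left(\frac{34}{53}\right)^{2}}{-46101} + \frac{41874}{19399} = \left(3 + \frac{1156}{2809}\right) \left(- \frac{1}{46101}\right) + 41874 \cdot \frac{1}{19399} = \frac{9583}{2809} \left(- \frac{1}{46101}\right) + \frac{41874}{19399} = - \frac{9583}{129497709} + \frac{41874}{19399} = \frac{5422401166049}{2512126056891}$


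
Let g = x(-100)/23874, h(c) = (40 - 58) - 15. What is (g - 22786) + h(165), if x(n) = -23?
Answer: -23686123/1038 ≈ -22819.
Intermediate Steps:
h(c) = -33 (h(c) = -18 - 15 = -33)
g = -1/1038 (g = -23/23874 = -23*1/23874 = -1/1038 ≈ -0.00096339)
(g - 22786) + h(165) = (-1/1038 - 22786) - 33 = -23651869/1038 - 33 = -23686123/1038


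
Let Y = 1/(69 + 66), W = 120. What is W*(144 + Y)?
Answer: 155528/9 ≈ 17281.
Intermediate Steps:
Y = 1/135 ≈ 0.0074074
W*(144 + Y) = 120*(144 + 1/135) = 120*(19441/135) = 155528/9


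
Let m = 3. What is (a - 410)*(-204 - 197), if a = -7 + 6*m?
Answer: 159999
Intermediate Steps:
a = 11 (a = -7 + 6*3 = -7 + 18 = 11)
(a - 410)*(-204 - 197) = (11 - 410)*(-204 - 197) = -399*(-401) = 159999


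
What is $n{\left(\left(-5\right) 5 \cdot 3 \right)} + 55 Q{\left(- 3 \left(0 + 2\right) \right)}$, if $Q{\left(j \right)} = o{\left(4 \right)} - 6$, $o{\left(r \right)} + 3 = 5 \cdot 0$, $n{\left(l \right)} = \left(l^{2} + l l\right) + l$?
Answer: $10680$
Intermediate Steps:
$n{\left(l \right)} = l + 2 l^{2}$ ($n{\left(l \right)} = \left(l^{2} + l^{2}\right) + l = 2 l^{2} + l = l + 2 l^{2}$)
$o{\left(r \right)} = -3$ ($o{\left(r \right)} = -3 + 5 \cdot 0 = -3 + 0 = -3$)
$Q{\left(j \right)} = -9$ ($Q{\left(j \right)} = -3 - 6 = -9$)
$n{\left(\left(-5\right) 5 \cdot 3 \right)} + 55 Q{\left(- 3 \left(0 + 2\right) \right)} = \left(-5\right) 5 \cdot 3 \left(1 + 2 \left(-5\right) 5 \cdot 3\right) + 55 \left(-9\right) = \left(-25\right) 3 \left(1 + 2 \left(\left(-25\right) 3\right)\right) - 495 = - 75 \left(1 + 2 \left(-75\right)\right) - 495 = - 75 \left(1 - 150\right) - 495 = \left(-75\right) \left(-149\right) - 495 = 11175 - 495 = 10680$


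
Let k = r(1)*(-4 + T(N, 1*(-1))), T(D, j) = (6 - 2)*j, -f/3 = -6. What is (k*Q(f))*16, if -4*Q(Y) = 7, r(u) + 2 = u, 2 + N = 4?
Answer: -224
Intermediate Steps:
N = 2 (N = -2 + 4 = 2)
r(u) = -2 + u
f = 18 (f = -3*(-6) = 18)
T(D, j) = 4*j
k = 8 (k = (-2 + 1)*(-4 + 4*(1*(-1))) = -(-4 + 4*(-1)) = -(-4 - 4) = -1*(-8) = 8)
Q(Y) = -7/4 (Q(Y) = -¼*7 = -7/4)
(k*Q(f))*16 = (8*(-7/4))*16 = -14*16 = -224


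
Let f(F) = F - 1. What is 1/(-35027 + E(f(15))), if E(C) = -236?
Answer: -1/35263 ≈ -2.8358e-5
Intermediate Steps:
f(F) = -1 + F
1/(-35027 + E(f(15))) = 1/(-35027 - 236) = 1/(-35263) = -1/35263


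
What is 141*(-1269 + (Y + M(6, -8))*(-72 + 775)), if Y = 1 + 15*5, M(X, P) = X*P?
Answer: 2596515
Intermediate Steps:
M(X, P) = P*X
Y = 76 (Y = 1 + 75 = 76)
141*(-1269 + (Y + M(6, -8))*(-72 + 775)) = 141*(-1269 + (76 - 8*6)*(-72 + 775)) = 141*(-1269 + (76 - 48)*703) = 141*(-1269 + 28*703) = 141*(-1269 + 19684) = 141*18415 = 2596515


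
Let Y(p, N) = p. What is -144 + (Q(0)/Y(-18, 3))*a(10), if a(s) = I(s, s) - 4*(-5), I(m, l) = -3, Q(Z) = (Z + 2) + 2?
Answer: -1330/9 ≈ -147.78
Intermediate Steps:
Q(Z) = 4 + Z (Q(Z) = (2 + Z) + 2 = 4 + Z)
a(s) = 17 (a(s) = -3 - 4*(-5) = -3 + 20 = 17)
-144 + (Q(0)/Y(-18, 3))*a(10) = -144 + ((4 + 0)/(-18))*17 = -144 + (4*(-1/18))*17 = -144 - 2/9*17 = -144 - 34/9 = -1330/9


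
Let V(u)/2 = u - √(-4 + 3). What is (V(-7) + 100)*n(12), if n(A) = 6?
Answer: 516 - 12*I ≈ 516.0 - 12.0*I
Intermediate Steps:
V(u) = -2*I + 2*u (V(u) = 2*(u - √(-4 + 3)) = 2*(u - √(-1)) = 2*(u - I) = -2*I + 2*u)
(V(-7) + 100)*n(12) = ((-2*I + 2*(-7)) + 100)*6 = ((-2*I - 14) + 100)*6 = ((-14 - 2*I) + 100)*6 = (86 - 2*I)*6 = 516 - 12*I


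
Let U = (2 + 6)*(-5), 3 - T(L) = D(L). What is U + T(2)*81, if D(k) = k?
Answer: 41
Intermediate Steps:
T(L) = 3 - L
U = -40 (U = 8*(-5) = -40)
U + T(2)*81 = -40 + (3 - 1*2)*81 = -40 + (3 - 2)*81 = -40 + 1*81 = -40 + 81 = 41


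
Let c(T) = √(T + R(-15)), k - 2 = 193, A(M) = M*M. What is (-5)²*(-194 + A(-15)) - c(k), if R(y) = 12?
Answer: 775 - 3*√23 ≈ 760.61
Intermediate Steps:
A(M) = M²
k = 195 (k = 2 + 193 = 195)
c(T) = √(12 + T) (c(T) = √(T + 12) = √(12 + T))
(-5)²*(-194 + A(-15)) - c(k) = (-5)²*(-194 + (-15)²) - √(12 + 195) = 25*(-194 + 225) - √207 = 25*31 - 3*√23 = 775 - 3*√23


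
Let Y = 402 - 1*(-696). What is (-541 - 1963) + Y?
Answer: -1406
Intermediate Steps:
Y = 1098 (Y = 402 + 696 = 1098)
(-541 - 1963) + Y = (-541 - 1963) + 1098 = -2504 + 1098 = -1406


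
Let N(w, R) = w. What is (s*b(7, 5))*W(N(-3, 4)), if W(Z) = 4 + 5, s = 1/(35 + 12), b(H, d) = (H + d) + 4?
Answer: 144/47 ≈ 3.0638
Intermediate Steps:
b(H, d) = 4 + H + d
s = 1/47 ≈ 0.021277
W(Z) = 9
(s*b(7, 5))*W(N(-3, 4)) = ((4 + 7 + 5)/47)*9 = ((1/47)*16)*9 = (16/47)*9 = 144/47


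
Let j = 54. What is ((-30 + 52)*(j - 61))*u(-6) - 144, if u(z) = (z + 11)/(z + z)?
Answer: -479/6 ≈ -79.833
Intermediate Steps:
u(z) = (11 + z)/(2*z) (u(z) = (11 + z)/((2*z)) = (11 + z)*(1/(2*z)) = (11 + z)/(2*z))
((-30 + 52)*(j - 61))*u(-6) - 144 = ((-30 + 52)*(54 - 61))*((½)*(11 - 6)/(-6)) - 144 = (22*(-7))*((½)*(-⅙)*5) - 144 = -154*(-5/12) - 144 = 385/6 - 144 = -479/6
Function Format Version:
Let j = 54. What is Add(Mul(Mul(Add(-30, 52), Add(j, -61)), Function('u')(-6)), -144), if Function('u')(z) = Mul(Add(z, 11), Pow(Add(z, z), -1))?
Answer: Rational(-479, 6) ≈ -79.833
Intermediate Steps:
Function('u')(z) = Mul(Rational(1, 2), Pow(z, -1), Add(11, z)) (Function('u')(z) = Mul(Add(11, z), Pow(Mul(2, z), -1)) = Mul(Add(11, z), Mul(Rational(1, 2), Pow(z, -1))) = Mul(Rational(1, 2), Pow(z, -1), Add(11, z)))
Add(Mul(Mul(Add(-30, 52), Add(j, -61)), Function('u')(-6)), -144) = Add(Mul(Mul(Add(-30, 52), Add(54, -61)), Mul(Rational(1, 2), Pow(-6, -1), Add(11, -6))), -144) = Add(Mul(Mul(22, -7), Mul(Rational(1, 2), Rational(-1, 6), 5)), -144) = Add(Mul(-154, Rational(-5, 12)), -144) = Add(Rational(385, 6), -144) = Rational(-479, 6)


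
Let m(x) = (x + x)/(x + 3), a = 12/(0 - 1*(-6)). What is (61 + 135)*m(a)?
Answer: 784/5 ≈ 156.80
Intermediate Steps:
a = 2 (a = 12/(0 + 6) = 12/6 = 12*(⅙) = 2)
m(x) = 2*x/(3 + x) (m(x) = (2*x)/(3 + x) = 2*x/(3 + x))
(61 + 135)*m(a) = (61 + 135)*(2*2/(3 + 2)) = 196*(2*2/5) = 196*(2*2*(⅕)) = 196*(⅘) = 784/5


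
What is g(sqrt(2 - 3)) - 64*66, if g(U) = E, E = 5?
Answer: -4219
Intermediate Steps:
g(U) = 5
g(sqrt(2 - 3)) - 64*66 = 5 - 64*66 = 5 - 4224 = -4219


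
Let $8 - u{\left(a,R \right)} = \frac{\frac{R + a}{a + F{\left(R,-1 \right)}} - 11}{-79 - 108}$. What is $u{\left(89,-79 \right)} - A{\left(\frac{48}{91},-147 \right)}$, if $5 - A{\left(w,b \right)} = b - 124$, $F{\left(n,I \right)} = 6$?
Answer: $- \frac{952411}{3553} \approx -268.06$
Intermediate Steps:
$A{\left(w,b \right)} = 129 - b$ ($A{\left(w,b \right)} = 5 - \left(b - 124\right) = 5 - \left(-124 + b\right) = 129 - b$)
$u{\left(a,R \right)} = \frac{135}{17} + \frac{R + a}{187 \left(6 + a\right)}$ ($u{\left(a,R \right)} = 8 - \frac{\frac{R + a}{a + 6} - 11}{-79 - 108} = 8 - \frac{\frac{R + a}{6 + a} - 11}{-187} = 8 - \left(\frac{R + a}{6 + a} - 11\right) \left(- \frac{1}{187}\right) = 8 - \left(-11 + \frac{R + a}{6 + a}\right) \left(- \frac{1}{187}\right) = 8 - \left(\frac{1}{17} - \frac{R + a}{187 \left(6 + a\right)}\right) = 8 + \left(- \frac{1}{17} + \frac{R + a}{187 \left(6 + a\right)}\right) = \frac{135}{17} + \frac{R + a}{187 \left(6 + a\right)}$)
$u{\left(89,-79 \right)} - A{\left(\frac{48}{91},-147 \right)} = \frac{8910 - 79 + 1486 \cdot 89}{187 \left(6 + 89\right)} - \left(129 - -147\right) = \frac{8910 - 79 + 132254}{187 \cdot 95} - \left(129 + 147\right) = \frac{1}{187} \cdot \frac{1}{95} \cdot 141085 - 276 = \frac{28217}{3553} - 276 = - \frac{952411}{3553}$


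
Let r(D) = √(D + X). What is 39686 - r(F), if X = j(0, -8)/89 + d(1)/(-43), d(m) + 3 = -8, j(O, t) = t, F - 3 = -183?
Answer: 39686 - 5*I*√105353483/3827 ≈ 39686.0 - 13.41*I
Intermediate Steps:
F = -180 (F = 3 - 183 = -180)
d(m) = -11 (d(m) = -3 - 8 = -11)
X = 635/3827 (X = -8/89 - 11/(-43) = -8*1/89 - 11*(-1/43) = -8/89 + 11/43 = 635/3827 ≈ 0.16593)
r(D) = √(635/3827 + D) (r(D) = √(D + 635/3827) = √(635/3827 + D))
39686 - r(F) = 39686 - √(2430145 + 14645929*(-180))/3827 = 39686 - √(2430145 - 2636267220)/3827 = 39686 - √(-2633837075)/3827 = 39686 - 5*I*√105353483/3827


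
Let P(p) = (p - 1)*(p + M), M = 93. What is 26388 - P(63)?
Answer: 16716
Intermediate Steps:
P(p) = (-1 + p)*(93 + p) (P(p) = (p - 1)*(p + 93) = (-1 + p)*(93 + p))
26388 - P(63) = 26388 - (-93 + 63² + 92*63) = 26388 - (-93 + 3969 + 5796) = 26388 - 1*9672 = 26388 - 9672 = 16716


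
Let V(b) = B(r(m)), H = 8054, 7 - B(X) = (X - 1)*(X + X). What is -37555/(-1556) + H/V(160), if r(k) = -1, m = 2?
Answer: 12644689/4668 ≈ 2708.8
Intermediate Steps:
B(X) = 7 - 2*X*(-1 + X) (B(X) = 7 - (X - 1)*(X + X) = 7 - (-1 + X)*2*X = 7 - 2*X*(-1 + X))
V(b) = 3 (V(b) = 7 - 2*(-1)**2 + 2*(-1) = 7 - 2*1 - 2 = 7 - 2 - 2 = 3)
-37555/(-1556) + H/V(160) = -37555/(-1556) + 8054/3 = -37555*(-1/1556) + 8054*(1/3) = 37555/1556 + 8054/3 = 12644689/4668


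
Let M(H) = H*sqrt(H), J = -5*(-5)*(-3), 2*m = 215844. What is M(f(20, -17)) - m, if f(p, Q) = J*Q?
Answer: -107922 + 6375*sqrt(51) ≈ -62395.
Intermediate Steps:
m = 107922 (m = (1/2)*215844 = 107922)
J = -75 (J = 25*(-3) = -75)
f(p, Q) = -75*Q
M(H) = H**(3/2)
M(f(20, -17)) - m = (-75*(-17))**(3/2) - 1*107922 = 1275**(3/2) - 107922 = 6375*sqrt(51) - 107922 = -107922 + 6375*sqrt(51)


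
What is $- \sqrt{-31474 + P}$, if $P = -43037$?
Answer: $- 3 i \sqrt{8279} \approx - 272.97 i$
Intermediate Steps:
$- \sqrt{-31474 + P} = - \sqrt{-31474 - 43037} = - \sqrt{-74511} = - 3 i \sqrt{8279}$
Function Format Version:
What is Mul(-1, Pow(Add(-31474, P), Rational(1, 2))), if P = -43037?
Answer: Mul(-3, I, Pow(8279, Rational(1, 2))) ≈ Mul(-272.97, I)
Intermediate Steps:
Mul(-1, Pow(Add(-31474, P), Rational(1, 2))) = Mul(-1, Pow(Add(-31474, -43037), Rational(1, 2))) = Mul(-1, Pow(-74511, Rational(1, 2))) = Mul(-1, Mul(3, I, Pow(8279, Rational(1, 2)))) = Mul(-3, I, Pow(8279, Rational(1, 2)))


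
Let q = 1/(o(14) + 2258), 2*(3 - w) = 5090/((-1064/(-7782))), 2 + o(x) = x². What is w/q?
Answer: -6069312387/133 ≈ -4.5634e+7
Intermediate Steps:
o(x) = -2 + x²
w = -9900999/532 (w = 3 - 2545/((-1064/(-7782))) = 3 - 2545/((-1064*(-1/7782))) = 3 - 2545/532/3891 = 3 - 2545*3891/532 = 3 - ½*9902595/266 = 3 - 9902595/532 = -9900999/532 ≈ -18611.)
q = 1/2452 (q = 1/((-2 + 14²) + 2258) = 1/((-2 + 196) + 2258) = 1/(194 + 2258) = 1/2452 ≈ 0.00040783)
w/q = -9900999/(532*1/2452) = -9900999/532*2452 = -6069312387/133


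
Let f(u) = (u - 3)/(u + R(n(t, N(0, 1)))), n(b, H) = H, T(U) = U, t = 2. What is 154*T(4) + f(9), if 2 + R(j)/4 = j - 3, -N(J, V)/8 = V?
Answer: 26482/43 ≈ 615.86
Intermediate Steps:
N(J, V) = -8*V
R(j) = -20 + 4*j (R(j) = -8 + 4*(j - 3) = -8 + 4*(-3 + j) = -8 + (-12 + 4*j) = -20 + 4*j)
f(u) = (-3 + u)/(-52 + u) (f(u) = (u - 3)/(u + (-20 + 4*(-8*1))) = (-3 + u)/(u + (-20 + 4*(-8))) = (-3 + u)/(u + (-20 - 32)) = (-3 + u)/(u - 52) = (-3 + u)/(-52 + u))
154*T(4) + f(9) = 154*4 + (-3 + 9)/(-52 + 9) = 616 + 6/(-43) = 616 - 1/43*6 = 616 - 6/43 = 26482/43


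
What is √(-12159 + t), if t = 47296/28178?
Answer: I*√2413227362767/14089 ≈ 110.26*I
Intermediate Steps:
t = 23648/14089 (t = 47296*(1/28178) = 23648/14089 ≈ 1.6785)
√(-12159 + t) = √(-12159 + 23648/14089) = √(-171284503/14089) = I*√2413227362767/14089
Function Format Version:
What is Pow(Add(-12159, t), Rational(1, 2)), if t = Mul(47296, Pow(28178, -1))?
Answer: Mul(Rational(1, 14089), I, Pow(2413227362767, Rational(1, 2))) ≈ Mul(110.26, I)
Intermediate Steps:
t = Rational(23648, 14089) (t = Mul(47296, Rational(1, 28178)) = Rational(23648, 14089) ≈ 1.6785)
Pow(Add(-12159, t), Rational(1, 2)) = Pow(Add(-12159, Rational(23648, 14089)), Rational(1, 2)) = Pow(Rational(-171284503, 14089), Rational(1, 2)) = Mul(Rational(1, 14089), I, Pow(2413227362767, Rational(1, 2)))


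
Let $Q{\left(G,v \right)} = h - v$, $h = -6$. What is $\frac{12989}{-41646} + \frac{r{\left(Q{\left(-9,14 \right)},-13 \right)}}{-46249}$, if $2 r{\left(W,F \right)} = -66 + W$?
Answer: $- \frac{598937483}{1926085854} \approx -0.31096$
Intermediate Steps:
$Q{\left(G,v \right)} = -6 - v$
$r{\left(W,F \right)} = -33 + \frac{W}{2}$ ($r{\left(W,F \right)} = \frac{-66 + W}{2} = -33 + \frac{W}{2}$)
$\frac{12989}{-41646} + \frac{r{\left(Q{\left(-9,14 \right)},-13 \right)}}{-46249} = \frac{12989}{-41646} + \frac{-33 + \frac{-6 - 14}{2}}{-46249} = 12989 \left(- \frac{1}{41646}\right) + \left(-33 + \frac{-6 - 14}{2}\right) \left(- \frac{1}{46249}\right) = - \frac{12989}{41646} + \left(-33 + \frac{1}{2} \left(-20\right)\right) \left(- \frac{1}{46249}\right) = - \frac{12989}{41646} + \left(-33 - 10\right) \left(- \frac{1}{46249}\right) = - \frac{12989}{41646} - - \frac{43}{46249} = - \frac{12989}{41646} + \frac{43}{46249} = - \frac{598937483}{1926085854}$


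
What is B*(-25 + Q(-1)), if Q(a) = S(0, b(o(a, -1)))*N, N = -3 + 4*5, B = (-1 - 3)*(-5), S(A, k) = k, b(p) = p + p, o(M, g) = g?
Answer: -1180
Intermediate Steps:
b(p) = 2*p
B = 20 (B = -4*(-5) = 20)
N = 17 (N = -3 + 20 = 17)
Q(a) = -34 (Q(a) = (2*(-1))*17 = -2*17 = -34)
B*(-25 + Q(-1)) = 20*(-25 - 34) = 20*(-59) = -1180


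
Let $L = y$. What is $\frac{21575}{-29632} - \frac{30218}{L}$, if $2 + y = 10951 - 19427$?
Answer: $\frac{356253463}{125610048} \approx 2.8362$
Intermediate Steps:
$y = -8478$ ($y = -2 + \left(10951 - 19427\right) = -2 - 8476 = -8478$)
$L = -8478$
$\frac{21575}{-29632} - \frac{30218}{L} = \frac{21575}{-29632} - \frac{30218}{-8478} = 21575 \left(- \frac{1}{29632}\right) - - \frac{15109}{4239} = - \frac{21575}{29632} + \frac{15109}{4239} = \frac{356253463}{125610048}$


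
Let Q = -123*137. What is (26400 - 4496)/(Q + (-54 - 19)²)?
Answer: -10952/5761 ≈ -1.9011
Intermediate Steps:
Q = -16851
(26400 - 4496)/(Q + (-54 - 19)²) = (26400 - 4496)/(-16851 + (-54 - 19)²) = 21904/(-16851 + (-73)²) = 21904/(-16851 + 5329) = 21904/(-11522) = 21904*(-1/11522) = -10952/5761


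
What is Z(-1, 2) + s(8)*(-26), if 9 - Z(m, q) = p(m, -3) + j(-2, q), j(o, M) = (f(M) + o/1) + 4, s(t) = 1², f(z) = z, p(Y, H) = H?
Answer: -18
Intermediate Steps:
s(t) = 1
j(o, M) = 4 + M + o (j(o, M) = (M + o/1) + 4 = (M + o*1) + 4 = (M + o) + 4 = 4 + M + o)
Z(m, q) = 10 - q (Z(m, q) = 9 - (-3 + (4 + q - 2)) = 9 - (-3 + (2 + q)) = 9 - (-1 + q) = 9 + (1 - q) = 10 - q)
Z(-1, 2) + s(8)*(-26) = (10 - 1*2) + 1*(-26) = (10 - 2) - 26 = 8 - 26 = -18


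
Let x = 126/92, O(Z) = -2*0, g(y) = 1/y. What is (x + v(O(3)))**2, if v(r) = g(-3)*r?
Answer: 3969/2116 ≈ 1.8757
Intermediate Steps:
O(Z) = 0
v(r) = -r/3 (v(r) = r/(-3) = -r/3)
x = 63/46 (x = 126*(1/92) = 63/46 ≈ 1.3696)
(x + v(O(3)))**2 = (63/46 - 1/3*0)**2 = (63/46 + 0)**2 = (63/46)**2 = 3969/2116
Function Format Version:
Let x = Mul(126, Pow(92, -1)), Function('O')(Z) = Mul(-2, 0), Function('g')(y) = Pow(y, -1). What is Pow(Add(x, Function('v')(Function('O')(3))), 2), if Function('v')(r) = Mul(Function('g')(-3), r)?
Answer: Rational(3969, 2116) ≈ 1.8757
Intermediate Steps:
Function('O')(Z) = 0
Function('v')(r) = Mul(Rational(-1, 3), r) (Function('v')(r) = Mul(Pow(-3, -1), r) = Mul(Rational(-1, 3), r))
x = Rational(63, 46) (x = Mul(126, Rational(1, 92)) = Rational(63, 46) ≈ 1.3696)
Pow(Add(x, Function('v')(Function('O')(3))), 2) = Pow(Add(Rational(63, 46), Mul(Rational(-1, 3), 0)), 2) = Pow(Add(Rational(63, 46), 0), 2) = Pow(Rational(63, 46), 2) = Rational(3969, 2116)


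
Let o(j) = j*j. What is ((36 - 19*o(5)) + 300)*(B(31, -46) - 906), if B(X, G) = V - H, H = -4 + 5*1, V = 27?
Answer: 122320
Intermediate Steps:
H = 1 (H = -4 + 5 = 1)
B(X, G) = 26 (B(X, G) = 27 - 1*1 = 27 - 1 = 26)
o(j) = j²
((36 - 19*o(5)) + 300)*(B(31, -46) - 906) = ((36 - 19*5²) + 300)*(26 - 906) = ((36 - 19*25) + 300)*(-880) = ((36 - 475) + 300)*(-880) = (-439 + 300)*(-880) = -139*(-880) = 122320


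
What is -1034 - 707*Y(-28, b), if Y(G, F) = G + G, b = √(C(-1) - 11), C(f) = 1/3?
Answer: 38558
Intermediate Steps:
C(f) = ⅓ (C(f) = 1*(⅓) = ⅓)
b = 4*I*√6/3 (b = √(⅓ - 11) = √(-32/3) = 4*I*√6/3 ≈ 3.266*I)
Y(G, F) = 2*G
-1034 - 707*Y(-28, b) = -1034 - 1414*(-28) = -1034 - 707*(-56) = -1034 + 39592 = 38558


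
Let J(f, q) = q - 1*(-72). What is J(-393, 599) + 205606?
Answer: 206277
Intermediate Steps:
J(f, q) = 72 + q (J(f, q) = q + 72 = 72 + q)
J(-393, 599) + 205606 = (72 + 599) + 205606 = 671 + 205606 = 206277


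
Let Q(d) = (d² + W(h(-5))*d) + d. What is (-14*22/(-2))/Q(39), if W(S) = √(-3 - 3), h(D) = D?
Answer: 280/2847 - 7*I*√6/2847 ≈ 0.098349 - 0.0060226*I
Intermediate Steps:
W(S) = I*√6 (W(S) = √(-6) = I*√6)
Q(d) = d + d² + I*d*√6 (Q(d) = (d² + (I*√6)*d) + d = (d² + I*d*√6) + d = d + d² + I*d*√6)
(-14*22/(-2))/Q(39) = (-14*22/(-2))/((39*(1 + 39 + I*√6))) = (-308*(-½))/((39*(40 + I*√6))) = 154/(1560 + 39*I*√6)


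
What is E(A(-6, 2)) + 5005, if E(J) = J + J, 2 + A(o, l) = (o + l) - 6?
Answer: 4981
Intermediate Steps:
A(o, l) = -8 + l + o (A(o, l) = -2 + ((o + l) - 6) = -2 + ((l + o) - 6) = -2 + (-6 + l + o) = -8 + l + o)
E(J) = 2*J
E(A(-6, 2)) + 5005 = 2*(-8 + 2 - 6) + 5005 = 2*(-12) + 5005 = -24 + 5005 = 4981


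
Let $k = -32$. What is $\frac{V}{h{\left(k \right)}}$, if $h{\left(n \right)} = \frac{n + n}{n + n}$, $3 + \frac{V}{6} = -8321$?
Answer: $-49944$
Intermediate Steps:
$V = -49944$ ($V = -18 + 6 \left(-8321\right) = -18 - 49926 = -49944$)
$h{\left(n \right)} = 1$ ($h{\left(n \right)} = \frac{2 n}{2 n} = 2 n \frac{1}{2 n} = 1$)
$\frac{V}{h{\left(k \right)}} = - \frac{49944}{1} = \left(-49944\right) 1 = -49944$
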